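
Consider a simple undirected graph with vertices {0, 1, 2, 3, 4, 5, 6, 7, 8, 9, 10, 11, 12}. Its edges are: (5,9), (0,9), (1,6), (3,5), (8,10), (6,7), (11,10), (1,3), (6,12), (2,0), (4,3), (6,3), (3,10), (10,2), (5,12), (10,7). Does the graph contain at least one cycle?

Yes

The graph has 13 vertices, 16 edges, and 1 connected component.
Since 16 > 13 - 1, a cycle must exist; for instance 0-9-5-3-10-2-0.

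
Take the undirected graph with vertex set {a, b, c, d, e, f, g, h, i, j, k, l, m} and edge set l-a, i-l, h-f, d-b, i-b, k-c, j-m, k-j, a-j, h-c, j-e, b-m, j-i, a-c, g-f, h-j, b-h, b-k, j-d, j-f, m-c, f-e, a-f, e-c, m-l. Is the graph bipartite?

No

The cycle j-f-h-j has length 3, which is odd, so the graph is not bipartite.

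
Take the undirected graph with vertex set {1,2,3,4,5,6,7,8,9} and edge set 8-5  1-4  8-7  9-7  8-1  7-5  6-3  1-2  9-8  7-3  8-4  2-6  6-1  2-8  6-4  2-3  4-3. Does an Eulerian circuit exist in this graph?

Yes

Degrees: 1:4, 2:4, 3:4, 4:4, 5:2, 6:4, 7:4, 8:6, 9:2
Every vertex has even degree and the edges form a single connected piece, so an Eulerian circuit exists.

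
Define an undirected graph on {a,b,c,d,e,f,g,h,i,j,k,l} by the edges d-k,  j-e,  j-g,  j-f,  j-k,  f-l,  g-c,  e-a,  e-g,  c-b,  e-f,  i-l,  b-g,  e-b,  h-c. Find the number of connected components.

Component: {a, b, c, d, e, f, g, h, i, j, k, l}

1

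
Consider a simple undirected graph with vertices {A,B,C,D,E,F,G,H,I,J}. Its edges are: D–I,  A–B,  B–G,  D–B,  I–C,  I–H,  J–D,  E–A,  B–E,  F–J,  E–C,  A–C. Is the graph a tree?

No

|V| = 10, |E| = 12.
Connected but with 12 > 9 edges, so it has a cycle and is not a tree.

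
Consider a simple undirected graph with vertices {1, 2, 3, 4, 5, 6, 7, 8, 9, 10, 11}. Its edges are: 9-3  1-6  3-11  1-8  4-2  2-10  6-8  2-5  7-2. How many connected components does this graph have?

3

Component: {1, 6, 8}
Component: {3, 9, 11}
Component: {2, 4, 5, 7, 10}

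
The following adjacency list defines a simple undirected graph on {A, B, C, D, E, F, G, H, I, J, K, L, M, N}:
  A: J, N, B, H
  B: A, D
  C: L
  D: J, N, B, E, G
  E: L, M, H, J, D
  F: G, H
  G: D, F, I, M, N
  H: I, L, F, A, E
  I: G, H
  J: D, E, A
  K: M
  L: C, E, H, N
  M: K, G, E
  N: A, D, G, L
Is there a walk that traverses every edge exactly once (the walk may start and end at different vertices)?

No

Degrees: A:4, B:2, C:1, D:5, E:5, F:2, G:5, H:5, I:2, J:3, K:1, L:4, M:3, N:4
Odd-degree vertices: C, D, E, G, H, J, K, M (8 total).
An Eulerian trail requires 0 or 2 odd-degree vertices; here there are 8.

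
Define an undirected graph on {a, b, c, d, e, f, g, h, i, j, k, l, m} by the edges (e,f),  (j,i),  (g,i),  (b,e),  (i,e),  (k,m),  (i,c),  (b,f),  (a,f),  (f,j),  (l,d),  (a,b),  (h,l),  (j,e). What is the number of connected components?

Component: {k, m}
Component: {d, h, l}
Component: {a, b, c, e, f, g, i, j}

3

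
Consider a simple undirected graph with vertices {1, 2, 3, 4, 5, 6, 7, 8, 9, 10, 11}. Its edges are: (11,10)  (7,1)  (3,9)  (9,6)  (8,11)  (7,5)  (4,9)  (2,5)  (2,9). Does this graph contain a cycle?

The graph has 11 vertices, 9 edges, and 2 connected components.
Since 9 = 11 - 2, the graph is a forest and contains no cycle.

No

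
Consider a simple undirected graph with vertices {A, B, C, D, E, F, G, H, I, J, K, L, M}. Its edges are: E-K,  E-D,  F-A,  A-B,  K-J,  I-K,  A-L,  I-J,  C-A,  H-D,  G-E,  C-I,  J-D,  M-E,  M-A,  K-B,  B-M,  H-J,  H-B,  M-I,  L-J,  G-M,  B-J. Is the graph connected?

Yes

A breadth-first search from A visits A, M, F, C, L, B, I, G, E, J, K, H, D — all 13 vertices — so the graph is connected.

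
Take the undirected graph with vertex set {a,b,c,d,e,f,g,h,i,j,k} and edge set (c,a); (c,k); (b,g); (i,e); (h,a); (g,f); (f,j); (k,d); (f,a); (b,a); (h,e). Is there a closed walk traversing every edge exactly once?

No

Degrees: a:4, b:2, c:2, d:1, e:2, f:3, g:2, h:2, i:1, j:1, k:2
Vertices with odd degree: d, f, i, j. An Eulerian circuit requires all degrees even.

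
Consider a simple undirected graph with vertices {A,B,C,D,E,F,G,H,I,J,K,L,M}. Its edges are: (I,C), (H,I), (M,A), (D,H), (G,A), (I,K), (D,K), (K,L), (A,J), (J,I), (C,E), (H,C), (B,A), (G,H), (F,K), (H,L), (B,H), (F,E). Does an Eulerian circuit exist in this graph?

Degrees: A:4, B:2, C:3, D:2, E:2, F:2, G:2, H:6, I:4, J:2, K:4, L:2, M:1
Vertices with odd degree: C, M. An Eulerian circuit requires all degrees even.

No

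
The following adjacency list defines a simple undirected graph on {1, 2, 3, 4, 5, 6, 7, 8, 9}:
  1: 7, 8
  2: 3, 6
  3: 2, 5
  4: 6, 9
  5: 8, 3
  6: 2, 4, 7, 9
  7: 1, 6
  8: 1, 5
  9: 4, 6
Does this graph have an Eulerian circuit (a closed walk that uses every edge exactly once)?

Degrees: 1:2, 2:2, 3:2, 4:2, 5:2, 6:4, 7:2, 8:2, 9:2
All degrees are even and the non-isolated vertices are connected — an Eulerian circuit exists.

Yes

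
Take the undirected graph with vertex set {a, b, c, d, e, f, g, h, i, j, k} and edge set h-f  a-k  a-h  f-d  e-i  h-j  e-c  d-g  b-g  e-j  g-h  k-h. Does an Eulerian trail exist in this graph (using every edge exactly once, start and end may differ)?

Degrees: a:2, b:1, c:1, d:2, e:3, f:2, g:3, h:5, i:1, j:2, k:2
Odd-degree vertices: b, c, e, g, h, i (6 total).
An Eulerian trail requires 0 or 2 odd-degree vertices; here there are 6.

No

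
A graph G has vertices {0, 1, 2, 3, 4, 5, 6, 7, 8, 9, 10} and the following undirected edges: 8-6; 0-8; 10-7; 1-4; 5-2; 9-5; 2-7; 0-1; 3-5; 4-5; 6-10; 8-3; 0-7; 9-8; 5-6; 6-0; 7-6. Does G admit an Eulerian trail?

Yes

Degrees: 0:4, 1:2, 2:2, 3:2, 4:2, 5:5, 6:5, 7:4, 8:4, 9:2, 10:2
Odd-degree vertices: 5, 6 (2 total).
With 2 odd-degree vertices and all edges in one connected piece, an Eulerian trail exists (from 5 to 6).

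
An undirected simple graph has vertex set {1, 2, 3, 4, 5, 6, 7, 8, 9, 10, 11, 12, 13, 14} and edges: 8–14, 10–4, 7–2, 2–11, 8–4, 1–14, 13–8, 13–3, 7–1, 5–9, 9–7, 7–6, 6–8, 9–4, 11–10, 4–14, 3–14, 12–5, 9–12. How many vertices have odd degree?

Degrees: 1:2, 2:2, 3:2, 4:4, 5:2, 6:2, 7:4, 8:4, 9:4, 10:2, 11:2, 12:2, 13:2, 14:4
Odd-degree vertices: none.

0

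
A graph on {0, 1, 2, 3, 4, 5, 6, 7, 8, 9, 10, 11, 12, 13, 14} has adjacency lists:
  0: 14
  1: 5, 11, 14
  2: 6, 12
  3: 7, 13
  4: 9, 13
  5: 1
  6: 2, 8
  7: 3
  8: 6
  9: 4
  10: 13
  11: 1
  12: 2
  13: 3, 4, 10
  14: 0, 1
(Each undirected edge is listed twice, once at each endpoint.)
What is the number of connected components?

3

Component: {2, 6, 8, 12}
Component: {0, 1, 5, 11, 14}
Component: {3, 4, 7, 9, 10, 13}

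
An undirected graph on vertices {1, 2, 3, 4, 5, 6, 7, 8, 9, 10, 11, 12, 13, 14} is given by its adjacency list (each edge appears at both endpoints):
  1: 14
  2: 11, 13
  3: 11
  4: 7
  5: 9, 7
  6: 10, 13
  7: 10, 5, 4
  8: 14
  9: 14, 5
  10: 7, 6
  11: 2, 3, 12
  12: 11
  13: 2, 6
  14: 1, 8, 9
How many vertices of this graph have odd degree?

8

Degrees: 1:1, 2:2, 3:1, 4:1, 5:2, 6:2, 7:3, 8:1, 9:2, 10:2, 11:3, 12:1, 13:2, 14:3
Odd-degree vertices: 1, 3, 4, 7, 8, 11, 12, 14.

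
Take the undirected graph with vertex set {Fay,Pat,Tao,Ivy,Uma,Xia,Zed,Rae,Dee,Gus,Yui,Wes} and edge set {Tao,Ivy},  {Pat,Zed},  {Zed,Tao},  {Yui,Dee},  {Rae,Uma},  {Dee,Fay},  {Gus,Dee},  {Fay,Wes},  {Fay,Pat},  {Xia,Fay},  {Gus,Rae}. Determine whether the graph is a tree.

Yes

The graph has 12 vertices and 11 edges.
Connected and |E| = |V| - 1, which characterizes a tree.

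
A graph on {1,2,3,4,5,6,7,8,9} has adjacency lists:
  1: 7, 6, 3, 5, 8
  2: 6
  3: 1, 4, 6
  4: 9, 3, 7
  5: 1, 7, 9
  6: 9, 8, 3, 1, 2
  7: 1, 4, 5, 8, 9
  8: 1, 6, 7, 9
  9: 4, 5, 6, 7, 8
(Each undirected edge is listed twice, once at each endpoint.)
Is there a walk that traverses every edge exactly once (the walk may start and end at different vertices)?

No

Degrees: 1:5, 2:1, 3:3, 4:3, 5:3, 6:5, 7:5, 8:4, 9:5
Odd-degree vertices: 1, 2, 3, 4, 5, 6, 7, 9 (8 total).
With 8 odd-degree vertices (more than two), no single trail can use every edge.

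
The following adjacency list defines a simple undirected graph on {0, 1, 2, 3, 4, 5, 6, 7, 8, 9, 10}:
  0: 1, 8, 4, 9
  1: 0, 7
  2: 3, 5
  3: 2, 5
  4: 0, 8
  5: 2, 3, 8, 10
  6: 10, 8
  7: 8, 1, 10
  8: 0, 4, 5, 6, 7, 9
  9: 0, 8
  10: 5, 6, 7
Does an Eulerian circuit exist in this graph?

No

Degrees: 0:4, 1:2, 2:2, 3:2, 4:2, 5:4, 6:2, 7:3, 8:6, 9:2, 10:3
7, 10 have odd degree; an Eulerian circuit needs every degree to be even, so none exists.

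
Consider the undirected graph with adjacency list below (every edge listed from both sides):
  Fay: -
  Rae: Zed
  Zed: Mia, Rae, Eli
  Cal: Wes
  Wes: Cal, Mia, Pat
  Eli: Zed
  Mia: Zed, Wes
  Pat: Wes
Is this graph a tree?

The graph has 8 vertices and 6 edges.
It is not connected, so it is not a tree.

No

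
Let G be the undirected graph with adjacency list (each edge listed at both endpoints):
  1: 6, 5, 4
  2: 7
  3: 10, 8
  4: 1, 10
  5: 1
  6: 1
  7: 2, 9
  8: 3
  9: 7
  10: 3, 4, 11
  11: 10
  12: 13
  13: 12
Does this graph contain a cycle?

|V| = 13, |E| = 10, number of components = 3.
Since 10 = 13 - 3, the graph is a forest and contains no cycle.

No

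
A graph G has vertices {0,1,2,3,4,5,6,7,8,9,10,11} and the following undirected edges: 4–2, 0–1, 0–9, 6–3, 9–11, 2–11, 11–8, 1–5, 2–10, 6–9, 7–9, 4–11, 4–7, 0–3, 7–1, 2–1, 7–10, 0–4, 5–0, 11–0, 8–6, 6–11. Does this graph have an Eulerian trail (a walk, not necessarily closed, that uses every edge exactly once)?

Degrees: 0:6, 1:4, 2:4, 3:2, 4:4, 5:2, 6:4, 7:4, 8:2, 9:4, 10:2, 11:6
Odd-degree vertices: none (0 total).
The non-isolated vertices are connected and exactly 0 have odd degree, so an Eulerian trail exists.

Yes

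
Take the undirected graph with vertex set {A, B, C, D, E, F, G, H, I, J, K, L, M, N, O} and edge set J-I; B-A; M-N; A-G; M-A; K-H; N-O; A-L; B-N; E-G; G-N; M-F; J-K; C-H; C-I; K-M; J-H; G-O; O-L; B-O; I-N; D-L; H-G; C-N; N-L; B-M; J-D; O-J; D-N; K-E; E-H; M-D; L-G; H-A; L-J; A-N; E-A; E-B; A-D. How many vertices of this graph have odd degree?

8

Degrees: A:8, B:5, C:3, D:5, E:5, F:1, G:6, H:6, I:3, J:6, K:4, L:6, M:6, N:9, O:5
Odd-degree vertices: B, C, D, E, F, I, N, O.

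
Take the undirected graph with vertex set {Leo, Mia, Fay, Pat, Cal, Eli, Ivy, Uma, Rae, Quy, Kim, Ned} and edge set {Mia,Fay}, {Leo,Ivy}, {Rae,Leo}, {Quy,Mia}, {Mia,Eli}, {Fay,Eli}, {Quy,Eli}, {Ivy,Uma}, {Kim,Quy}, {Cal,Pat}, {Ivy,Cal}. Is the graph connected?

Component: {Ned}
Component: {Mia, Fay, Eli, Quy, Kim}
Component: {Leo, Pat, Cal, Ivy, Uma, Rae}
No edge joins these 3 groups, so the graph is disconnected.

No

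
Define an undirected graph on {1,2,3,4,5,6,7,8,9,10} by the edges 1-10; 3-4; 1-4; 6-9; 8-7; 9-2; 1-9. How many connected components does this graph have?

Component: {5}
Component: {7, 8}
Component: {1, 2, 3, 4, 6, 9, 10}

3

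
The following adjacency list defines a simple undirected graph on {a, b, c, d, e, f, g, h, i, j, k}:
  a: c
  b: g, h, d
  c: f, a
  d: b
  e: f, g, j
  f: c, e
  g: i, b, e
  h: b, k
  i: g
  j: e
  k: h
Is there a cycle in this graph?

The graph has 11 vertices, 10 edges, and 1 connected component.
Since 10 = 11 - 1, the graph is a forest and contains no cycle.

No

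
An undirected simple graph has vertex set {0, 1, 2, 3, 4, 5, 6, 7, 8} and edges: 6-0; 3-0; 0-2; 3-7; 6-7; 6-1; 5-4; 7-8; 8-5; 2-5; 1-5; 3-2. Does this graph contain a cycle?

Yes

The graph has 9 vertices, 12 edges, and 1 connected component.
One cycle is 0-3-2-5-1-6-0.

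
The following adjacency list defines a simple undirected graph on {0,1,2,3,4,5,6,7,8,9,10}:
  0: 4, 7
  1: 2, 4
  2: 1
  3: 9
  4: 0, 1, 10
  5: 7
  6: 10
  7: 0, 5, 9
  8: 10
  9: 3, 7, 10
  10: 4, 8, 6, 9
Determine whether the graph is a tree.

No

The graph has 11 vertices and 11 edges.
A tree on 11 vertices has exactly 10 edges; this graph has 11, so it contains a cycle and is not a tree.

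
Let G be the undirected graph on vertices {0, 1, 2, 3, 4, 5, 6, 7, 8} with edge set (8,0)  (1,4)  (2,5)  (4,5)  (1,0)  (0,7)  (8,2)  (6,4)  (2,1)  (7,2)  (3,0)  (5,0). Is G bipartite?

Yes

Color {1, 3, 5, 6, 7, 8} black and {0, 2, 4} white. No edge joins two same-colored vertices, so the graph is bipartite.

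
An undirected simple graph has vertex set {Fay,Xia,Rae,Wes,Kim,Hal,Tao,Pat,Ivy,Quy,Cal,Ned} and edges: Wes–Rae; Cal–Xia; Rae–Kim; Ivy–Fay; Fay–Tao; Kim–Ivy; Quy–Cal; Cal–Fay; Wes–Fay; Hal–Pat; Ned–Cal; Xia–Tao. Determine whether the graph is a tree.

The graph has 12 vertices and 12 edges.
It is not connected, so it is not a tree.

No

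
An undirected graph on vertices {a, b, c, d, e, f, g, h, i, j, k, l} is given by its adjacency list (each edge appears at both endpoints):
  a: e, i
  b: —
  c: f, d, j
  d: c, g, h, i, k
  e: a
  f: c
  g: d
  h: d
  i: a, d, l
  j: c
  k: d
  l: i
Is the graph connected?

Component: {b}
Component: {a, c, d, e, f, g, h, i, j, k, l}
There are 2 separate components, so the graph is not connected.

No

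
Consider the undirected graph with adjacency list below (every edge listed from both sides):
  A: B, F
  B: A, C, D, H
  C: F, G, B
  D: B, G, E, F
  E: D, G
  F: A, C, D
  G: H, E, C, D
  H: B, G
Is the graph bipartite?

The cycle G-E-D-G has length 3, which is odd, so the graph is not bipartite.

No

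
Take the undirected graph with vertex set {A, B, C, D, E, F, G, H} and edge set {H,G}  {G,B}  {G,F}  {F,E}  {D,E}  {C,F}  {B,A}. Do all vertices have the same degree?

Degrees: A:1, B:2, C:1, D:1, E:2, F:3, G:3, H:1
Vertex A has degree 1 while F has degree 3, so the graph is not regular.

No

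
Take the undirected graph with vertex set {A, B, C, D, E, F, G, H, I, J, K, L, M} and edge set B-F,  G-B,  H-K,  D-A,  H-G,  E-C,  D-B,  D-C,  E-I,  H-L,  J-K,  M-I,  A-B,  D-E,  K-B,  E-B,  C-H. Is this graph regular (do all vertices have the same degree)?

No

Degrees: A:2, B:6, C:3, D:4, E:4, F:1, G:2, H:4, I:2, J:1, K:3, L:1, M:1
Vertex F has degree 1 while B has degree 6, so the graph is not regular.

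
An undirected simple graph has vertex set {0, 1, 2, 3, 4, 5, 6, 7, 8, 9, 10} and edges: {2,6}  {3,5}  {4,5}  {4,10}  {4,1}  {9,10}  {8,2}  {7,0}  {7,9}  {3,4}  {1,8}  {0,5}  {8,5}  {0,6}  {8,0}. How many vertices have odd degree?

Degrees: 0:4, 1:2, 2:2, 3:2, 4:4, 5:4, 6:2, 7:2, 8:4, 9:2, 10:2
Odd-degree vertices: none.

0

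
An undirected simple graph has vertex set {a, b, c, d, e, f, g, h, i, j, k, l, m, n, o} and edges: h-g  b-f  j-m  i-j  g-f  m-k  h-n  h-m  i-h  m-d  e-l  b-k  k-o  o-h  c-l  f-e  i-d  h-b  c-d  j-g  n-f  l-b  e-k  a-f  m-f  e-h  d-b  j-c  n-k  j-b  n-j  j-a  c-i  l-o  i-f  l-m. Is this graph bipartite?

i-c-j-i is an odd cycle (length 3), and a bipartite graph can contain only even cycles.

No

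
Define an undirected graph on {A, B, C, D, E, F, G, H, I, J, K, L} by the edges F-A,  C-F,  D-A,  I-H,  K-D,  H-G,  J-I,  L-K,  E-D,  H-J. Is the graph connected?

No

Component: {B}
Component: {G, H, I, J}
Component: {A, C, D, E, F, K, L}
No edge joins these 3 groups, so the graph is disconnected.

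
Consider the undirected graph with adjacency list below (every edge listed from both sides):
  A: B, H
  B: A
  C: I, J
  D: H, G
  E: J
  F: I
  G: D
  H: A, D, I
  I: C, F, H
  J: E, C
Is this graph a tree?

|V| = 10, |E| = 9.
Connected and |E| = |V| - 1, which characterizes a tree.

Yes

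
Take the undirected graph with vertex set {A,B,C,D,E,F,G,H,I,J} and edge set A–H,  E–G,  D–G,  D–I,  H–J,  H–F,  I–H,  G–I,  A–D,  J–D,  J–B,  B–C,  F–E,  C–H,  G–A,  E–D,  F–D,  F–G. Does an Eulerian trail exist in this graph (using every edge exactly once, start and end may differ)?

No

Degrees: A:3, B:2, C:2, D:6, E:3, F:4, G:5, H:5, I:3, J:3
Odd-degree vertices: A, E, G, H, I, J (6 total).
An Eulerian trail requires 0 or 2 odd-degree vertices; here there are 6.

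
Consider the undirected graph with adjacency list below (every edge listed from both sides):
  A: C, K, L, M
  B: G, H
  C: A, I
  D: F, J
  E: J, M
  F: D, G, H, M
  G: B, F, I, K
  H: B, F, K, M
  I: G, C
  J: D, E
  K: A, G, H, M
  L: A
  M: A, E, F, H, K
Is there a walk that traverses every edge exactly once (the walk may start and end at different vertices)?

Yes

Degrees: A:4, B:2, C:2, D:2, E:2, F:4, G:4, H:4, I:2, J:2, K:4, L:1, M:5
Odd-degree vertices: L, M (2 total).
With 2 odd-degree vertices and all edges in one connected piece, an Eulerian trail exists (from L to M).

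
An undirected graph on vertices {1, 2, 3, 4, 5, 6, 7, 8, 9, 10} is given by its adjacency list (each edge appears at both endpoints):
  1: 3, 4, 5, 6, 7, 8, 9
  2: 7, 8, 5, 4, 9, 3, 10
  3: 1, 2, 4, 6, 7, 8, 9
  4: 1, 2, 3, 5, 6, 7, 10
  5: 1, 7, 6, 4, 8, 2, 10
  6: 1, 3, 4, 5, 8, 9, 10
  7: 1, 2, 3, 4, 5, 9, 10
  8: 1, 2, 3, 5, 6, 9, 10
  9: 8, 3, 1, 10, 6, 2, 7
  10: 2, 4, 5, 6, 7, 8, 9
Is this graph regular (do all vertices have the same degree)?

Yes

Degrees: 1:7, 2:7, 3:7, 4:7, 5:7, 6:7, 7:7, 8:7, 9:7, 10:7
All degrees equal 7; the graph is regular.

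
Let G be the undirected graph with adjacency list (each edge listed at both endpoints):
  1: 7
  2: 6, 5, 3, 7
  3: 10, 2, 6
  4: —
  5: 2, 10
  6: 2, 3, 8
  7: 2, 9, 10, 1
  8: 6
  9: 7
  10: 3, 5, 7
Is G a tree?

|V| = 10, |E| = 11.
It is not connected, so it is not a tree.

No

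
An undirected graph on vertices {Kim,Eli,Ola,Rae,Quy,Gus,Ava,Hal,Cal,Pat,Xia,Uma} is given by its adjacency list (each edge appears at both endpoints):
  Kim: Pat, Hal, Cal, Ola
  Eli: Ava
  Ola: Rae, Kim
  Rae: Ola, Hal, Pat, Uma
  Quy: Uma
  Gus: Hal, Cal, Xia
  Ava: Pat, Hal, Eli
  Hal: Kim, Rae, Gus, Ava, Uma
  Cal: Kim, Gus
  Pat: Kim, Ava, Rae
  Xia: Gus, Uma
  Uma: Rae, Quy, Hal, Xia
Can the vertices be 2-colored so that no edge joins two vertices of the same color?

No

Hal-Rae-Uma-Hal is an odd cycle (length 3), and a bipartite graph can contain only even cycles.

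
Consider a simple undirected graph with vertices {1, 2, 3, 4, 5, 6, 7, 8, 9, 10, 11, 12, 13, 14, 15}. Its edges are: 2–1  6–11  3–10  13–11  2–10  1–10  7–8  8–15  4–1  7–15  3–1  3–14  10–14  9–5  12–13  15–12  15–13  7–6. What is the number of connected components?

3

Component: {5, 9}
Component: {1, 2, 3, 4, 10, 14}
Component: {6, 7, 8, 11, 12, 13, 15}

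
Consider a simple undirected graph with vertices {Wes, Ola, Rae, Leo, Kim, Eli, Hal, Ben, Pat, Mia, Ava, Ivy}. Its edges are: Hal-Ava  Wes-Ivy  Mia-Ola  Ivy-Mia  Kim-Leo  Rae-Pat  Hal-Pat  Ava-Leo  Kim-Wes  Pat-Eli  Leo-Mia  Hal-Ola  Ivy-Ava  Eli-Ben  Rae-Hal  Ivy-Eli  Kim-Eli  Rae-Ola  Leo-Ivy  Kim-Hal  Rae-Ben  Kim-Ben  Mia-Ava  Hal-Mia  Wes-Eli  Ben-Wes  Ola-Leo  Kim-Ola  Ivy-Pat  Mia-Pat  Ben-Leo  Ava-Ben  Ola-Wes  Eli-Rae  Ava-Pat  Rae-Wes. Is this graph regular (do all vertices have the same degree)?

Degrees: Wes:6, Ola:6, Rae:6, Leo:6, Kim:6, Eli:6, Hal:6, Ben:6, Pat:6, Mia:6, Ava:6, Ivy:6
Every vertex has degree 6, so the graph is 6-regular.

Yes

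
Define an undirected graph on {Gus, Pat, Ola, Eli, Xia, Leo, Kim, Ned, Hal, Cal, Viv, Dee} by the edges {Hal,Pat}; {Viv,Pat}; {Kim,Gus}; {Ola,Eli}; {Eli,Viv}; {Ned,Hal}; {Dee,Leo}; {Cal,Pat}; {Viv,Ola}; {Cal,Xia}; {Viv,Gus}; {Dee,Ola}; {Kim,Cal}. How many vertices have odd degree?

Degrees: Gus:2, Pat:3, Ola:3, Eli:2, Xia:1, Leo:1, Kim:2, Ned:1, Hal:2, Cal:3, Viv:4, Dee:2
Odd-degree vertices: Pat, Ola, Xia, Leo, Ned, Cal.

6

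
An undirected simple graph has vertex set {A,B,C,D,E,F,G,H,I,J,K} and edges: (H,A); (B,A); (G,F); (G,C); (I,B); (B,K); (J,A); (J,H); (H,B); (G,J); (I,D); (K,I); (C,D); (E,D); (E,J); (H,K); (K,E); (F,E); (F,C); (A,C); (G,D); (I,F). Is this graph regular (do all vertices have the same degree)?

Degrees: A:4, B:4, C:4, D:4, E:4, F:4, G:4, H:4, I:4, J:4, K:4
Every vertex has degree 4, so the graph is 4-regular.

Yes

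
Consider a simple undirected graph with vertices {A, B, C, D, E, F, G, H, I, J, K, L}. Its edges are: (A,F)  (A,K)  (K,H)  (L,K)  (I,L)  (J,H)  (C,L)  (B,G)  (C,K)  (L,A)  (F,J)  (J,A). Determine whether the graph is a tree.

No

|V| = 12, |E| = 12.
It is not connected, so it is not a tree.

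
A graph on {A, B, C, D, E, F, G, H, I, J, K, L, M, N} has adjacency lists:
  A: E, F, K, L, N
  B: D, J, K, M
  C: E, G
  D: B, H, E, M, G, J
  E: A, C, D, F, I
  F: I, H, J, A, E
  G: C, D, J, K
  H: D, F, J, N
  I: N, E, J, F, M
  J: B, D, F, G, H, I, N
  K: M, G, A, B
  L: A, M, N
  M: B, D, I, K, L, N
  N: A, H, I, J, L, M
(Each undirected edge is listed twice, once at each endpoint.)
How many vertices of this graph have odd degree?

6

Degrees: A:5, B:4, C:2, D:6, E:5, F:5, G:4, H:4, I:5, J:7, K:4, L:3, M:6, N:6
Odd-degree vertices: A, E, F, I, J, L.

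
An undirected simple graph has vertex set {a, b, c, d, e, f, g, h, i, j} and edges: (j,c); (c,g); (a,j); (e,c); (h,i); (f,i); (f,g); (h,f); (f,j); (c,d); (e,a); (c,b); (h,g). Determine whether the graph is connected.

Yes

A breadth-first search from a visits a, e, j, c, f, d, g, b, h, i — all 10 vertices — so the graph is connected.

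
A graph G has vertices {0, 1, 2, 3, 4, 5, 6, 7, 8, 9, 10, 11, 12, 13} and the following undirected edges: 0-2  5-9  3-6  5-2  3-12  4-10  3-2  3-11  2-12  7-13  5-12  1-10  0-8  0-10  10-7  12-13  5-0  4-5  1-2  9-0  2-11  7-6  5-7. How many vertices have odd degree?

2

Degrees: 0:5, 1:2, 2:6, 3:4, 4:2, 5:6, 6:2, 7:4, 8:1, 9:2, 10:4, 11:2, 12:4, 13:2
Odd-degree vertices: 0, 8.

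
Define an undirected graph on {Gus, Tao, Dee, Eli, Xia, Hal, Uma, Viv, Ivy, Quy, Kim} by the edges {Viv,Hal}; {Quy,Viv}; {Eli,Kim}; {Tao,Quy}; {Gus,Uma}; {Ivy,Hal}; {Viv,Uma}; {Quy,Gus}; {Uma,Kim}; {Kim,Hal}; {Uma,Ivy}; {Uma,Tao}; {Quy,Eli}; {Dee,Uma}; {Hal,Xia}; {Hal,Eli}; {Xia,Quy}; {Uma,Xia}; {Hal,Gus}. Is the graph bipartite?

The cycle Hal-Eli-Kim-Hal has length 3, which is odd, so the graph is not bipartite.

No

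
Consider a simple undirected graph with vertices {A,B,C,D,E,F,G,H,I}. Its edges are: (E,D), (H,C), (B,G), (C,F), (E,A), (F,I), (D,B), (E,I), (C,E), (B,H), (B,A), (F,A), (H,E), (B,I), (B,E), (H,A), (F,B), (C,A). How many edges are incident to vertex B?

Neighbors of B: A, D, E, F, G, H, I.

7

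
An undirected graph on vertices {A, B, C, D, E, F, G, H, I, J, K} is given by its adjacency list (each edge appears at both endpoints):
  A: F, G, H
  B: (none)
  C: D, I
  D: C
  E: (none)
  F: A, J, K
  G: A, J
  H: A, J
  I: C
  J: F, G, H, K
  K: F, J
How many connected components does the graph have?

Component: {B}
Component: {E}
Component: {C, D, I}
Component: {A, F, G, H, J, K}

4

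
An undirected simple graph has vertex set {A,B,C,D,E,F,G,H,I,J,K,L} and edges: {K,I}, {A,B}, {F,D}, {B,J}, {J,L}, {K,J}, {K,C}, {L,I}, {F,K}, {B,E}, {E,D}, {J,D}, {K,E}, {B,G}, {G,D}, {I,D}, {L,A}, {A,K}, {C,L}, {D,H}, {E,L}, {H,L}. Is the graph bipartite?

Color {B, D, K, L} black and {A, C, E, F, G, H, I, J} white. No edge joins two same-colored vertices, so the graph is bipartite.

Yes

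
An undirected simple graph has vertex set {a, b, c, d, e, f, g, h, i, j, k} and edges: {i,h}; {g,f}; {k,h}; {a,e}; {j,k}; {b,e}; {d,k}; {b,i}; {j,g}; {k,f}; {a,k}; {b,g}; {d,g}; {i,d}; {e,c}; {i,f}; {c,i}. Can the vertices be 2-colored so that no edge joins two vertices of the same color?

Color {e, g, i, k} black and {a, b, c, d, f, h, j} white. No edge joins two same-colored vertices, so the graph is bipartite.

Yes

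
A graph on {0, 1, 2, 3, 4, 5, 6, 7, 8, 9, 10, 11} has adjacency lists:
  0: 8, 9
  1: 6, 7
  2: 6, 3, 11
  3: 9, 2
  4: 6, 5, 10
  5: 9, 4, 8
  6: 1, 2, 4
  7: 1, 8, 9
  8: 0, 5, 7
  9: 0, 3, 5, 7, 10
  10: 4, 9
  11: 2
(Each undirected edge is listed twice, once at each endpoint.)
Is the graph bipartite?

Yes

Partition the vertices as {1, 2, 4, 8, 9} vs {0, 3, 5, 6, 7, 10, 11}. Each listed edge has one endpoint in each part, so the graph is bipartite.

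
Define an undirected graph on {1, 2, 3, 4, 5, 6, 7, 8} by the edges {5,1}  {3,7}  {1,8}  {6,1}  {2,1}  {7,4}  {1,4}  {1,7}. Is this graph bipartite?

No

4-7-1-4 is an odd cycle (length 3), and a bipartite graph can contain only even cycles.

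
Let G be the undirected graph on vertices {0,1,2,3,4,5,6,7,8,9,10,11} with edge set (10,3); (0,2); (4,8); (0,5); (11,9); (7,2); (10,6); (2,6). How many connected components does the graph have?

Component: {1}
Component: {4, 8}
Component: {9, 11}
Component: {0, 2, 3, 5, 6, 7, 10}

4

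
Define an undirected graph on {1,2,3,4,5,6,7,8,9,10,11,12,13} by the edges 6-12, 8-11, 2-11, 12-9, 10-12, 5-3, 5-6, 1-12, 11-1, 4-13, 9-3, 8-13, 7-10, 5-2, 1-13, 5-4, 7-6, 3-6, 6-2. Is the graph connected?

Starting from 1 and exploring outward reaches every vertex (1, 12, 11, 13, 6, 10, 9, 2, 8, 4, 5, 3, 7); the graph is connected.

Yes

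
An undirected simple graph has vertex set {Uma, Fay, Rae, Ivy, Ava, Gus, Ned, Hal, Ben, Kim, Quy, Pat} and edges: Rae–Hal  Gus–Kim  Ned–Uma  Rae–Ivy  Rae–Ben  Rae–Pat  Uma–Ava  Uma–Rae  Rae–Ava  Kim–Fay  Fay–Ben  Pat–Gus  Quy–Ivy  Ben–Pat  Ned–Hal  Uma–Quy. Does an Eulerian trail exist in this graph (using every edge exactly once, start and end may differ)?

Degrees: Uma:4, Fay:2, Rae:6, Ivy:2, Ava:2, Gus:2, Ned:2, Hal:2, Ben:3, Kim:2, Quy:2, Pat:3
Odd-degree vertices: Ben, Pat (2 total).
The non-isolated vertices are connected and exactly 2 have odd degree, so an Eulerian trail exists (from Ben to Pat).

Yes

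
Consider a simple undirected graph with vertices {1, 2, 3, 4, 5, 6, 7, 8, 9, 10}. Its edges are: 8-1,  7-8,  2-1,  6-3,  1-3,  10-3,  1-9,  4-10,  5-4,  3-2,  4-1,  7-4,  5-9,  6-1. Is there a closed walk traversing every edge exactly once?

Yes

Degrees: 1:6, 2:2, 3:4, 4:4, 5:2, 6:2, 7:2, 8:2, 9:2, 10:2
Every vertex has even degree and the edges form a single connected piece, so an Eulerian circuit exists.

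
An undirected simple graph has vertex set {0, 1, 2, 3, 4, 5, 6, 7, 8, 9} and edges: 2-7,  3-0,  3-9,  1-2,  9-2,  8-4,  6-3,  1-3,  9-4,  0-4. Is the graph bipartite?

A valid 2-coloring puts {2, 3, 4, 5} on one side and {0, 1, 6, 7, 8, 9} on the other; every edge crosses between the two sides.

Yes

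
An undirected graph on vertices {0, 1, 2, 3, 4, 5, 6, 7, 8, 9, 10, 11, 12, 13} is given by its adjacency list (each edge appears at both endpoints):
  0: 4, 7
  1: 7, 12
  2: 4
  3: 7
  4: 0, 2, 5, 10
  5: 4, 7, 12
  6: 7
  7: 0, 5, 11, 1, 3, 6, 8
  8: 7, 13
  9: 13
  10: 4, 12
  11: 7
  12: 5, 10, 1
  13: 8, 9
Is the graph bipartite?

Color {4, 7, 12, 13} black and {0, 1, 2, 3, 5, 6, 8, 9, 10, 11} white. No edge joins two same-colored vertices, so the graph is bipartite.

Yes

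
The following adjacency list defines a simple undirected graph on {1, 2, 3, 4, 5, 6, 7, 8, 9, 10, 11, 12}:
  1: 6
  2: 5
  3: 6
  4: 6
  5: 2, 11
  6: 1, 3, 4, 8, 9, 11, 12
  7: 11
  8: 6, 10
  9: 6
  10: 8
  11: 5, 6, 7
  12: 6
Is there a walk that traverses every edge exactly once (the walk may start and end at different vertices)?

Degrees: 1:1, 2:1, 3:1, 4:1, 5:2, 6:7, 7:1, 8:2, 9:1, 10:1, 11:3, 12:1
Odd-degree vertices: 1, 2, 3, 4, 6, 7, 9, 10, 11, 12 (10 total).
An Eulerian trail requires 0 or 2 odd-degree vertices; here there are 10.

No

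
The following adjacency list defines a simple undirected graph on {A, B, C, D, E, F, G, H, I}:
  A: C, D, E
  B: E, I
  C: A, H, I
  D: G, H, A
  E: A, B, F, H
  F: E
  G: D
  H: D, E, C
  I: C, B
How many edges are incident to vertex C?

Neighbors of C: A, H, I.

3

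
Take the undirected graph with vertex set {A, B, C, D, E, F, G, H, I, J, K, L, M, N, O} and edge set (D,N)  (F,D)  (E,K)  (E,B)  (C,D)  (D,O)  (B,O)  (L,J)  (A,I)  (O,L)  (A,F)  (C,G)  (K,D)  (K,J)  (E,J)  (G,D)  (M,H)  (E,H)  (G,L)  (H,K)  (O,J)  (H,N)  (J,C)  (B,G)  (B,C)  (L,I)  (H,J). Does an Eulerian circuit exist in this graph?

Degrees: A:2, B:4, C:4, D:6, E:4, F:2, G:4, H:5, I:2, J:6, K:4, L:4, M:1, N:2, O:4
Vertices with odd degree: H, M. An Eulerian circuit requires all degrees even.

No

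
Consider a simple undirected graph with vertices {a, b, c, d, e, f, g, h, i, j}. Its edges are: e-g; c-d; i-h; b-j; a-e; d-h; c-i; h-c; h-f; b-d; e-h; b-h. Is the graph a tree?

No

|V| = 10, |E| = 12.
A tree on 10 vertices has exactly 9 edges; this graph has 12, so it contains a cycle and is not a tree.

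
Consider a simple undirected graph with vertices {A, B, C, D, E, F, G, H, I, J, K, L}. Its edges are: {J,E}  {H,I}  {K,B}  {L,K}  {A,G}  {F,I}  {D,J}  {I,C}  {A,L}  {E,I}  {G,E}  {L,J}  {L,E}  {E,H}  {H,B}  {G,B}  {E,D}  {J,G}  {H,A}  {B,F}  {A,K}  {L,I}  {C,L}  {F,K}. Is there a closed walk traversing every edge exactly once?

Degrees: A:4, B:4, C:2, D:2, E:6, F:3, G:4, H:4, I:5, J:4, K:4, L:6
Vertices with odd degree: F, I. An Eulerian circuit requires all degrees even.

No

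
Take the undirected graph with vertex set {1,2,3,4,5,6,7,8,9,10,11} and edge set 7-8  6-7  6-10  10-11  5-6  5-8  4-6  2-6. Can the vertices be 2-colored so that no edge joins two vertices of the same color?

Yes

Color {1, 3, 6, 8, 9, 11} black and {2, 4, 5, 7, 10} white. No edge joins two same-colored vertices, so the graph is bipartite.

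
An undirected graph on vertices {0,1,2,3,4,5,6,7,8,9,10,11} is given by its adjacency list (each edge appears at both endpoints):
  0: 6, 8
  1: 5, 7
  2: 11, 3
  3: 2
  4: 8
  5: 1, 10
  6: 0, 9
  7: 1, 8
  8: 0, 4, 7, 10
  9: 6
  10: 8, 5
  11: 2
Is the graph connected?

Component: {2, 3, 11}
Component: {0, 1, 4, 5, 6, 7, 8, 9, 10}
There are 2 separate components, so the graph is not connected.

No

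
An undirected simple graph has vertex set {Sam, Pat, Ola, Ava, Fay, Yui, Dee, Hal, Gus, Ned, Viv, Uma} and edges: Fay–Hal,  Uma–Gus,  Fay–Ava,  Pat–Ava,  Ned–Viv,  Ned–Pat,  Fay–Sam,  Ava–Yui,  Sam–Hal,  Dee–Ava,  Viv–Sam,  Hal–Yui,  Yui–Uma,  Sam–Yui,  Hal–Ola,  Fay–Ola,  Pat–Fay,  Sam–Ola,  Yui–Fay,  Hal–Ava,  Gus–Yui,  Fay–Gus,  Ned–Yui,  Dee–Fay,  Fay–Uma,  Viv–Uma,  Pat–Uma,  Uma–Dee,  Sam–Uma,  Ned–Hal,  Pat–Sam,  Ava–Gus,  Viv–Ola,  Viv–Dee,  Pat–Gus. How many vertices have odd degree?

6

Degrees: Sam:7, Pat:6, Ola:4, Ava:6, Fay:9, Yui:7, Dee:4, Hal:6, Gus:5, Ned:4, Viv:5, Uma:7
Odd-degree vertices: Sam, Fay, Yui, Gus, Viv, Uma.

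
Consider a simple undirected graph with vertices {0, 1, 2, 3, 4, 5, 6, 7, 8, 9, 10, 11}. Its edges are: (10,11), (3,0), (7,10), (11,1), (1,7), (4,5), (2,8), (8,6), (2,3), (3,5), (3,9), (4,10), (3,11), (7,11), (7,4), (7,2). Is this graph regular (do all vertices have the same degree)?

No

Degrees: 0:1, 1:2, 2:3, 3:5, 4:3, 5:2, 6:1, 7:5, 8:2, 9:1, 10:3, 11:4
Vertex 0 has degree 1 while 3 has degree 5, so the graph is not regular.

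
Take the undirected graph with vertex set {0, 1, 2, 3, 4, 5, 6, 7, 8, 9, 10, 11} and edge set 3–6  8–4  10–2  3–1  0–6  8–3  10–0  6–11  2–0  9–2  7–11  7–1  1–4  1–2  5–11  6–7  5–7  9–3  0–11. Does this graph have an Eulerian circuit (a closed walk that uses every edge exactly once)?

Degrees: 0:4, 1:4, 2:4, 3:4, 4:2, 5:2, 6:4, 7:4, 8:2, 9:2, 10:2, 11:4
All degrees are even and the non-isolated vertices are connected — an Eulerian circuit exists.

Yes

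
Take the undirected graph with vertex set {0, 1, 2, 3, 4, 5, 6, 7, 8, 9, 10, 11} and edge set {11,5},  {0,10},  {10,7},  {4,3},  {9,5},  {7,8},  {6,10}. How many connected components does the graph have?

5

Component: {1}
Component: {2}
Component: {3, 4}
Component: {5, 9, 11}
Component: {0, 6, 7, 8, 10}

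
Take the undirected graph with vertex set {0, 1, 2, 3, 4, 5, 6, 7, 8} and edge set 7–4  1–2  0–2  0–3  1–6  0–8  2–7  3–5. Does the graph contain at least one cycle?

No

The graph has 9 vertices, 8 edges, and 1 connected component.
Since 8 = 9 - 1, the graph is a forest and contains no cycle.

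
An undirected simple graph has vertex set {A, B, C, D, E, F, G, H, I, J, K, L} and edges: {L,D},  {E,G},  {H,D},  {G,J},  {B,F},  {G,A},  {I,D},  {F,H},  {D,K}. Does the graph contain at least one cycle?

No

|V| = 12, |E| = 9, number of components = 3.
A forest on 12 vertices with 3 components has exactly 9 edges, which matches — so no cycle.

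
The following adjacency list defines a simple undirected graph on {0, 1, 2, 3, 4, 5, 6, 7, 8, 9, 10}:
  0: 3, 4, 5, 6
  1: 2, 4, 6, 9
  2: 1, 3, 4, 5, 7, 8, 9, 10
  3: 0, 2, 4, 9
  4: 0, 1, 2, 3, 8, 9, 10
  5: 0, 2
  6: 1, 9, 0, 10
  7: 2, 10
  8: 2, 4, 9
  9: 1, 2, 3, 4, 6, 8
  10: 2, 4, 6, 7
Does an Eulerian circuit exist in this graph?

No

Degrees: 0:4, 1:4, 2:8, 3:4, 4:7, 5:2, 6:4, 7:2, 8:3, 9:6, 10:4
Vertices with odd degree: 4, 8. An Eulerian circuit requires all degrees even.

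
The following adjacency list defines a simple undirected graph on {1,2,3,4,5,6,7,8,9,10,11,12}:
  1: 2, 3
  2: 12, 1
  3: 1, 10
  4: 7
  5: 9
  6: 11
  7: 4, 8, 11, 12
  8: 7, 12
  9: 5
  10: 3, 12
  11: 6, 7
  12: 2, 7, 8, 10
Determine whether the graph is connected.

Component: {5, 9}
Component: {1, 2, 3, 4, 6, 7, 8, 10, 11, 12}
No edge joins these 2 groups, so the graph is disconnected.

No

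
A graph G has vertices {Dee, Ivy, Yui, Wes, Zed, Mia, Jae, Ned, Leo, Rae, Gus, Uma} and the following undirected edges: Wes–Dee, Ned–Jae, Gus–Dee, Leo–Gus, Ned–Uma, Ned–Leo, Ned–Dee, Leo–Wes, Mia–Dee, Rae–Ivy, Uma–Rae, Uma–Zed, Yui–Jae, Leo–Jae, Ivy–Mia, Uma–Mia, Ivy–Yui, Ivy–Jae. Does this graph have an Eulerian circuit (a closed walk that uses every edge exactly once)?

Degrees: Dee:4, Ivy:4, Yui:2, Wes:2, Zed:1, Mia:3, Jae:4, Ned:4, Leo:4, Rae:2, Gus:2, Uma:4
Vertices with odd degree: Zed, Mia. An Eulerian circuit requires all degrees even.

No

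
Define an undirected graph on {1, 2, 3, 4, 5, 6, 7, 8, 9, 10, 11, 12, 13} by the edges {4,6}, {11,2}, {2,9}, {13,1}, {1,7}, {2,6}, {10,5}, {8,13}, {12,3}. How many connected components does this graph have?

Component: {3, 12}
Component: {5, 10}
Component: {1, 7, 8, 13}
Component: {2, 4, 6, 9, 11}

4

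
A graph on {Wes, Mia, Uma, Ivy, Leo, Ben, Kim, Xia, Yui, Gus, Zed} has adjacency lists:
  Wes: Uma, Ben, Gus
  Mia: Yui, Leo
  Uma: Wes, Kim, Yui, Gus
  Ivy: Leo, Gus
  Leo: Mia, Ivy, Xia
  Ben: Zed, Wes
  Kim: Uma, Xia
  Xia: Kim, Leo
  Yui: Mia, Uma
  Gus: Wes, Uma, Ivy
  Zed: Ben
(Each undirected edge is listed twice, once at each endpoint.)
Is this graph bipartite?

Gus-Uma-Wes-Gus is an odd cycle (length 3), and a bipartite graph can contain only even cycles.

No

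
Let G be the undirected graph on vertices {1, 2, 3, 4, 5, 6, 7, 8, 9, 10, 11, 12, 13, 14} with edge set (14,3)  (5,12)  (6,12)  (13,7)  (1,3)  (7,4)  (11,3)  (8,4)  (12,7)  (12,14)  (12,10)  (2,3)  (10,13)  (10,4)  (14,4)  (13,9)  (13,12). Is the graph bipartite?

7-13-12-7 is an odd cycle (length 3), and a bipartite graph can contain only even cycles.

No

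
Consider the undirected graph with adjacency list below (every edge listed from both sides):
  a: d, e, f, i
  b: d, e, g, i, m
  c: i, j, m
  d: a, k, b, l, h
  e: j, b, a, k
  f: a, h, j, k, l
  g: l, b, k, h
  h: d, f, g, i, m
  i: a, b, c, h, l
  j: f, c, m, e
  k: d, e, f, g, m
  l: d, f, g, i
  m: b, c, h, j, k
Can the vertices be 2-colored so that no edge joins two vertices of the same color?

No

The cycle c-j-m-c has length 3, which is odd, so the graph is not bipartite.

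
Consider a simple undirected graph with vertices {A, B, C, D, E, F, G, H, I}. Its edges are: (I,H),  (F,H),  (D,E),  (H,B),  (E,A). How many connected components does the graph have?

Component: {C}
Component: {G}
Component: {A, D, E}
Component: {B, F, H, I}

4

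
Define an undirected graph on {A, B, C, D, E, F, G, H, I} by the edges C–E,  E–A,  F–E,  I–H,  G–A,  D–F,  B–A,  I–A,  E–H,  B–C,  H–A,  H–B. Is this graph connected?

A breadth-first search from A visits A, E, G, I, B, H, F, C, D — all 9 vertices — so the graph is connected.

Yes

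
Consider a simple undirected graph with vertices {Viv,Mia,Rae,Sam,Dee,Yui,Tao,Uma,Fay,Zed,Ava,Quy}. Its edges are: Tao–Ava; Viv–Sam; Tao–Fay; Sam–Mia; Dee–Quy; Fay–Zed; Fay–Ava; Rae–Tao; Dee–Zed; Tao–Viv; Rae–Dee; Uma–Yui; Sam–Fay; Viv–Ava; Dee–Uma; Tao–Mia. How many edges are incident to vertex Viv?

3

Neighbors of Viv: Sam, Tao, Ava.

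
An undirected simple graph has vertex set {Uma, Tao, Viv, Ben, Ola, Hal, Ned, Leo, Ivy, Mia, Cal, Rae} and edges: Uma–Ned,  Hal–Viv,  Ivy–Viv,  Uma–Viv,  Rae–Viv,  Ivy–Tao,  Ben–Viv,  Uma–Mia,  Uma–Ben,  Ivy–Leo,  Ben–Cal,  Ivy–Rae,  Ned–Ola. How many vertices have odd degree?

8

Degrees: Uma:4, Tao:1, Viv:5, Ben:3, Ola:1, Hal:1, Ned:2, Leo:1, Ivy:4, Mia:1, Cal:1, Rae:2
Odd-degree vertices: Tao, Viv, Ben, Ola, Hal, Leo, Mia, Cal.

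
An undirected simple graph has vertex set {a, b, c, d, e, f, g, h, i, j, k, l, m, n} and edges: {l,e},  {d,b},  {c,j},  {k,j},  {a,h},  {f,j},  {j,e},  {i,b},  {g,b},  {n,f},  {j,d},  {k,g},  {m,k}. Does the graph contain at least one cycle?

Yes

The graph has 14 vertices, 13 edges, and 2 connected components.
One cycle is b-d-j-k-g-b.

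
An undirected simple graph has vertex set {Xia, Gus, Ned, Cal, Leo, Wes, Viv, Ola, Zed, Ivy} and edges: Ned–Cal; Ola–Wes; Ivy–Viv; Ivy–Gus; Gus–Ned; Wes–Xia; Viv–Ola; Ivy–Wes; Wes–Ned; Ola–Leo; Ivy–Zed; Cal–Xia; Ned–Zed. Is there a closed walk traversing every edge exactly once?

No

Degrees: Xia:2, Gus:2, Ned:4, Cal:2, Leo:1, Wes:4, Viv:2, Ola:3, Zed:2, Ivy:4
Leo, Ola have odd degree; an Eulerian circuit needs every degree to be even, so none exists.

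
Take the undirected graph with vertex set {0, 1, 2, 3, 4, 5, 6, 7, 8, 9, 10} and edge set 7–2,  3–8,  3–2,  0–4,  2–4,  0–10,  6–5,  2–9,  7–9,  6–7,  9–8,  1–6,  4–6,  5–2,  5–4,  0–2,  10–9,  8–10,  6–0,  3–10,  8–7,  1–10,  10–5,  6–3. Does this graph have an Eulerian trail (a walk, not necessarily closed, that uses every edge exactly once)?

Yes

Degrees: 0:4, 1:2, 2:6, 3:4, 4:4, 5:4, 6:6, 7:4, 8:4, 9:4, 10:6
Odd-degree vertices: none (0 total).
With 0 odd-degree vertices and all edges in one connected piece, an Eulerian trail exists.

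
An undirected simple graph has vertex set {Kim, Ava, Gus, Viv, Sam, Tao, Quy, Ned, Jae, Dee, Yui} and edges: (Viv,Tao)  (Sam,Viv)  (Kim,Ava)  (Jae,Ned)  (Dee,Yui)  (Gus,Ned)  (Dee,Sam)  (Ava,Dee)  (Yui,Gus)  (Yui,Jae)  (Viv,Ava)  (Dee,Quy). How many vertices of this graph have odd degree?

6

Degrees: Kim:1, Ava:3, Gus:2, Viv:3, Sam:2, Tao:1, Quy:1, Ned:2, Jae:2, Dee:4, Yui:3
Odd-degree vertices: Kim, Ava, Viv, Tao, Quy, Yui.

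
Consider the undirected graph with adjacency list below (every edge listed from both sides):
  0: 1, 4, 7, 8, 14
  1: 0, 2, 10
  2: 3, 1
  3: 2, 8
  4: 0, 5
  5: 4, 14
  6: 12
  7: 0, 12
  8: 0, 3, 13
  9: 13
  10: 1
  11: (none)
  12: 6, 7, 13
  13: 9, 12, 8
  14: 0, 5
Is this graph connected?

No

Component: {11}
Component: {0, 1, 2, 3, 4, 5, 6, 7, 8, 9, 10, 12, 13, 14}
No edge joins these 2 groups, so the graph is disconnected.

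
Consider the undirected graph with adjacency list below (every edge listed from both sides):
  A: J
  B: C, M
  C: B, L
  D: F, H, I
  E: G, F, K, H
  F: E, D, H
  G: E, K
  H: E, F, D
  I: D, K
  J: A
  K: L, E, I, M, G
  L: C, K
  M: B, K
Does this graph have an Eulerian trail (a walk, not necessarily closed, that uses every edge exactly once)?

Degrees: A:1, B:2, C:2, D:3, E:4, F:3, G:2, H:3, I:2, J:1, K:5, L:2, M:2
Odd-degree vertices: A, D, F, H, J, K (6 total).
An Eulerian trail requires 0 or 2 odd-degree vertices; here there are 6.

No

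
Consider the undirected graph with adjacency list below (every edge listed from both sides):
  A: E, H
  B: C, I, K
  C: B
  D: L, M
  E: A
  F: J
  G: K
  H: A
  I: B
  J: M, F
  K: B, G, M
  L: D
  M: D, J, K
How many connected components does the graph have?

Component: {A, E, H}
Component: {B, C, D, F, G, I, J, K, L, M}

2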